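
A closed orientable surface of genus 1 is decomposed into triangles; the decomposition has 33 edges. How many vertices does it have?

χ = 2 − 2·1 = 0, and every face is a triangle so 3F = 2E.
F = 2E/3 = 22. Then V = 0 + E − F = 0 + 33 − 22 = 11.

11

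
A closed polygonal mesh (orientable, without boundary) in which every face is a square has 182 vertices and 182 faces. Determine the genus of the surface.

1

Every face is a square, so 2E = 4·182 = 728, giving E = 364.
χ = V − E + F = 182 − 364 + 182 = 0.
For a closed orientable surface χ = 2 − 2g, so g = (2 − (0))/2 = 1.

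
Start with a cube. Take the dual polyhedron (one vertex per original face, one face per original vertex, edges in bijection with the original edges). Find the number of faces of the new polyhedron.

The base solid has V = 8, E = 12, F = 6.
The dual swaps V and F and preserves E: V′ = F = 6, E′ = E = 12, F′ = V = 8.

8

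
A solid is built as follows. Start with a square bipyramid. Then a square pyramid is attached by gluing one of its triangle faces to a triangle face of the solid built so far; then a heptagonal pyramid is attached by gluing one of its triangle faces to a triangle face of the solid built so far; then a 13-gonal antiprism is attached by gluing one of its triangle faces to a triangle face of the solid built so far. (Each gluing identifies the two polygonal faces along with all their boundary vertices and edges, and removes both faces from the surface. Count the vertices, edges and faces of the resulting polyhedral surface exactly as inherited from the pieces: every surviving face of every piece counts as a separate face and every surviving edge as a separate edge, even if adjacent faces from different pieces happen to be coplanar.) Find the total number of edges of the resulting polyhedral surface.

77

A square bipyramid: V=6, E=12, F=8.
Attach a square pyramid (V=5, E=8, F=5) along a 3-gon: merge 3 vertices and 3 edges, delete both glued faces → V=8, E=17, F=11.
Attach a heptagonal pyramid (V=8, E=14, F=8) along a 3-gon: merge 3 vertices and 3 edges, delete both glued faces → V=13, E=28, F=17.
Attach a 13-gonal antiprism (V=26, E=52, F=28) along a 3-gon: merge 3 vertices and 3 edges, delete both glued faces → V=36, E=77, F=43.
Check: V − E + F = 36 − 77 + 43 = 2.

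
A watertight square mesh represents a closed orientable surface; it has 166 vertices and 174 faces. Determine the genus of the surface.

5

Every face is a square, so 2E = 4·174 = 696, giving E = 348.
χ = V − E + F = 166 − 348 + 174 = -8.
For a closed orientable surface χ = 2 − 2g, so g = (2 − (-8))/2 = 5.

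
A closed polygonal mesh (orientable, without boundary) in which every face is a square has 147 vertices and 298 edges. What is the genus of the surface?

Every face is a square and each edge borders two faces, so 4F = 2·298, giving F = 149.
χ = V − E + F = 147 − 298 + 149 = -2.
For a closed orientable surface χ = 2 − 2g, so g = (2 − (-2))/2 = 2.

2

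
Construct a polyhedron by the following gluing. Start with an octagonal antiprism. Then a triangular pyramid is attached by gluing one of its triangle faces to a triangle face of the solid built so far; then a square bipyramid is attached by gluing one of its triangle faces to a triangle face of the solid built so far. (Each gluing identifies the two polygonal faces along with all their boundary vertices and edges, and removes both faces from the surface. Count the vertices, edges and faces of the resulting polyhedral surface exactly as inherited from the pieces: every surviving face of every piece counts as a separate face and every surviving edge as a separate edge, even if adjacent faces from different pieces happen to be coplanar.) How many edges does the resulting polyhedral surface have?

44

An octagonal antiprism: V=16, E=32, F=18.
Attach a triangular pyramid (V=4, E=6, F=4) along a 3-gon: merge 3 vertices and 3 edges, delete both glued faces → V=17, E=35, F=20.
Attach a square bipyramid (V=6, E=12, F=8) along a 3-gon: merge 3 vertices and 3 edges, delete both glued faces → V=20, E=44, F=26.
Check: V − E + F = 20 − 44 + 26 = 2.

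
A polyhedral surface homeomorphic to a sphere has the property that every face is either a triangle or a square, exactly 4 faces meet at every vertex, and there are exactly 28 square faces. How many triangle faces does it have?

8

Let x be the number of triangles; then F = 28 + x.
Edge–face incidences: 2E = 4·28 + 3·x = 112 + 3x.
Every vertex has degree 4, so 4V = 2E.
Euler: V − E + F = 2 ⇒ (2E)/4 − E + (28 + x) = 2.
Multiply by 8: 2·(2E) − 4·(2E) + 8·(28 + x) = 16, i.e. 224 + 8x − 2·(112 + 3x) = 16.
Collecting terms: 2x = 16, so x = 8.
Then 2E = 112 + 3·8 = 136, so E = 68, V = 2E/4 = 34, F = 28 + 8 = 36.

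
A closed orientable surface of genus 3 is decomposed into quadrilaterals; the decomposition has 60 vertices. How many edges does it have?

χ = 2 − 2·3 = -4, and every face is a square so 4F = 2E.
V − E + F = -4 with E = 4F/2 gives 60 − (4/2 − 1)·F = -4, so F = 64 and E = 128.

128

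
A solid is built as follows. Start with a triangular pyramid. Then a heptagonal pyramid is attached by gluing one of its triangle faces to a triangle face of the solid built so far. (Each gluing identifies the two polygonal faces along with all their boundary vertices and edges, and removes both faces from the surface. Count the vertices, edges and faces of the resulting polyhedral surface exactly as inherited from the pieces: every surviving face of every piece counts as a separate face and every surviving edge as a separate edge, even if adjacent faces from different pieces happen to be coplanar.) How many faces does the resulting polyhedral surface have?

A triangular pyramid: V=4, E=6, F=4.
Attach a heptagonal pyramid (V=8, E=14, F=8) along a 3-gon: merge 3 vertices and 3 edges, delete both glued faces → V=9, E=17, F=10.
Check: V − E + F = 9 − 17 + 10 = 2.

10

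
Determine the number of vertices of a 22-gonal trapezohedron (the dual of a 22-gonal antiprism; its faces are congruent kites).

The n-trapezohedron (dual of the n-antiprism) has V = 2·22 + 2 = 46, E = 4·22 = 88, F = 2·22 = 44.

46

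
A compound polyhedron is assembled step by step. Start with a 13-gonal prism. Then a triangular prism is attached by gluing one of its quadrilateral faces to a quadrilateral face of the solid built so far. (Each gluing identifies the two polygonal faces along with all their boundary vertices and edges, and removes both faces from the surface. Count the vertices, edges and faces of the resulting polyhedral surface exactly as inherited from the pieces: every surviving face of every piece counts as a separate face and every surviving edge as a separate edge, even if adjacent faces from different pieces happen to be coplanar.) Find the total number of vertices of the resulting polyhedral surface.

A 13-gonal prism: V=26, E=39, F=15.
Attach a triangular prism (V=6, E=9, F=5) along a 4-gon: merge 4 vertices and 4 edges, delete both glued faces → V=28, E=44, F=18.
Check: V − E + F = 28 − 44 + 18 = 2.

28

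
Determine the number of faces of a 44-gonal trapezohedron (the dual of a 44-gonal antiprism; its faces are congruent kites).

The n-trapezohedron (dual of the n-antiprism) has V = 2·44 + 2 = 90, E = 4·44 = 176, F = 2·44 = 88.
Check: V − E + F = 90 − 176 + 88 = 2.

88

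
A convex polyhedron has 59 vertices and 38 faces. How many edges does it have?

Here V − E + F = 2.
E = V + F − (2) = 59 + 38 − (2) = 95.

95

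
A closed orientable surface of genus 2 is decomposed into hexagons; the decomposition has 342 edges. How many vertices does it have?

χ = 2 − 2·2 = -2, and every face is a hexagon so 6F = 2E.
F = 2E/6 = 114. Then V = -2 + E − F = -2 + 342 − 114 = 226.

226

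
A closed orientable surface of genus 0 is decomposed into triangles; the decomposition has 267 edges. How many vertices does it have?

χ = 2 − 2·0 = 2, and every face is a triangle so 3F = 2E.
F = 2E/3 = 178. Then V = 2 + E − F = 2 + 267 − 178 = 91.

91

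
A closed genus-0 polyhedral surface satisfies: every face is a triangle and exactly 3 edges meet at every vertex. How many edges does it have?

6

Each face has 3 edges and each edge borders two faces, so 2E = 3F.
Each vertex has degree 3, so 3V = 2E and hence V = 3F/3.
Euler: V − E + F = 2 ⇒ (3F/3) − (3F/2) + F = 2.
Multiply by 6: (6 − 9 + 6)F = 12, i.e. 3F = 12.
So F = 4, E = 3·4/2 = 6, V = 3·4/3 = 4.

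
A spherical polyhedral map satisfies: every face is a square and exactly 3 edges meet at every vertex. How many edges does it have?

12

Each face has 4 edges and each edge borders two faces, so 2E = 4F.
Each vertex has degree 3, so 3V = 2E and hence V = 4F/3.
Euler: V − E + F = 2 ⇒ (4F/3) − (4F/2) + F = 2.
Multiply by 6: (8 − 12 + 6)F = 12, i.e. 2F = 12.
So F = 6, E = 4·6/2 = 12, V = 4·6/3 = 8.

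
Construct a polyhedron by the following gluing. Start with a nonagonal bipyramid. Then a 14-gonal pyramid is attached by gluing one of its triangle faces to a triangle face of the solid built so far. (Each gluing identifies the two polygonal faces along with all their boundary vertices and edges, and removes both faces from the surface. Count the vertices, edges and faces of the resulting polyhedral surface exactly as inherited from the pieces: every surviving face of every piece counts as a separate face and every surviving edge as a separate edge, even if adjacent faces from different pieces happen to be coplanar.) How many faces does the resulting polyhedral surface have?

31

A nonagonal bipyramid: V=11, E=27, F=18.
Attach a 14-gonal pyramid (V=15, E=28, F=15) along a 3-gon: merge 3 vertices and 3 edges, delete both glued faces → V=23, E=52, F=31.
Check: V − E + F = 23 − 52 + 31 = 2.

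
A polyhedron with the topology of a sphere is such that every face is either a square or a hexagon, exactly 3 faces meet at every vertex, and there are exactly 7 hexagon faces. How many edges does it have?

Let x be the number of squares; then F = 7 + x.
Edge–face incidences: 2E = 6·7 + 4·x = 42 + 4x.
Every vertex has degree 3, so 3V = 2E.
Euler: V − E + F = 2 ⇒ (2E)/3 − E + (7 + x) = 2.
Multiply by 6: 2·(2E) − 3·(2E) + 6·(7 + x) = 12, i.e. 42 + 6x − (42 + 4x) = 12.
Collecting terms: 2x = 12, so x = 6.
Then 2E = 42 + 4·6 = 66, so E = 33, V = 2E/3 = 22, F = 7 + 6 = 13.

33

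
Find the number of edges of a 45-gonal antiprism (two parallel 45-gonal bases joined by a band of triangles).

An antiprism on an n-gon has two n-gon caps and 2n triangles: V = 2·45 = 90, E = 4·45 = 180, F = 2·45 + 2 = 92.

180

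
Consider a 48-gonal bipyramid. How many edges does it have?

144

A bipyramid over an n-gon has 2n triangular faces and n + 2 vertices: V = 48 + 2 = 50, E = 3·48 = 144, F = 2·48 = 96.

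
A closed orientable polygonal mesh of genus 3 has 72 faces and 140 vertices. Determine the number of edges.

For a closed orientable surface of genus 3, χ = 2 − 2·3 = -4.
E = V + F − (-4) = 140 + 72 − (-4) = 216.

216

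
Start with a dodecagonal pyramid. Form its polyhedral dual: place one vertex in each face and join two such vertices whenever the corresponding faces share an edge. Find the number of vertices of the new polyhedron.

The base solid has V = 13, E = 24, F = 13.
The dual swaps V and F and preserves E: V′ = F = 13, E′ = E = 24, F′ = V = 13.

13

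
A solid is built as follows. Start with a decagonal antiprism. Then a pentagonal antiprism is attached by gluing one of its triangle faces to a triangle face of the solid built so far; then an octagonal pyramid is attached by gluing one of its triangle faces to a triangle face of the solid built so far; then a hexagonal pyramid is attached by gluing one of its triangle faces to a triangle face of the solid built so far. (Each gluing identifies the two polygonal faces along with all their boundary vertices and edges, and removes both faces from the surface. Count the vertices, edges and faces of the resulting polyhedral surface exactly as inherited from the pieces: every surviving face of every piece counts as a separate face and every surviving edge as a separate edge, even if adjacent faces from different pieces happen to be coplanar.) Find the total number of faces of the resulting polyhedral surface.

44

A decagonal antiprism: V=20, E=40, F=22.
Attach a pentagonal antiprism (V=10, E=20, F=12) along a 3-gon: merge 3 vertices and 3 edges, delete both glued faces → V=27, E=57, F=32.
Attach an octagonal pyramid (V=9, E=16, F=9) along a 3-gon: merge 3 vertices and 3 edges, delete both glued faces → V=33, E=70, F=39.
Attach a hexagonal pyramid (V=7, E=12, F=7) along a 3-gon: merge 3 vertices and 3 edges, delete both glued faces → V=37, E=79, F=44.
Check: V − E + F = 37 − 79 + 44 = 2.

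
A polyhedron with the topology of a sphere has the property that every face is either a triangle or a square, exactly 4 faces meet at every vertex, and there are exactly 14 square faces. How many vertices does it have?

20

Let x be the number of triangles; then F = 14 + x.
Edge–face incidences: 2E = 4·14 + 3·x = 56 + 3x.
Every vertex has degree 4, so 4V = 2E.
Euler: V − E + F = 2 ⇒ (2E)/4 − E + (14 + x) = 2.
Multiply by 8: 2·(2E) − 4·(2E) + 8·(14 + x) = 16, i.e. 112 + 8x − 2·(56 + 3x) = 16.
Collecting terms: 2x = 16, so x = 8.
Then 2E = 56 + 3·8 = 80, so E = 40, V = 2E/4 = 20, F = 14 + 8 = 22.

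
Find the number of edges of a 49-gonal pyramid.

A pyramid on an n-gon base has one n-gon and n triangles: V = 49 + 1 = 50, E = 2·49 = 98, F = 49 + 1 = 50.
Check: V − E + F = 50 − 98 + 50 = 2.

98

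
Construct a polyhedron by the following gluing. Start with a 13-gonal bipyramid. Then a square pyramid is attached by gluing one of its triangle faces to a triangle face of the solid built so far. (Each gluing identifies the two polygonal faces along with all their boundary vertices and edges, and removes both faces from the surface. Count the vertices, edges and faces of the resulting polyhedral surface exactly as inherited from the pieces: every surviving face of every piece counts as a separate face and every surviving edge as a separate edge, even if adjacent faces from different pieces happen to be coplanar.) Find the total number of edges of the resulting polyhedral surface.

44

A 13-gonal bipyramid: V=15, E=39, F=26.
Attach a square pyramid (V=5, E=8, F=5) along a 3-gon: merge 3 vertices and 3 edges, delete both glued faces → V=17, E=44, F=29.
Check: V − E + F = 17 − 44 + 29 = 2.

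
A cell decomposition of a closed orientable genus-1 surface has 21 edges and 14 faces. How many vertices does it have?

7

For a closed orientable surface of genus 1, χ = 2 − 2·1 = 0.
V = 0 + E − F = 0 + 21 − 14 = 7.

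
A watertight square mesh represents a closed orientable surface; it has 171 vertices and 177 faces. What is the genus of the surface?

4

Every face is a square, so 2E = 4·177 = 708, giving E = 354.
χ = V − E + F = 171 − 354 + 177 = -6.
For a closed orientable surface χ = 2 − 2g, so g = (2 − (-6))/2 = 4.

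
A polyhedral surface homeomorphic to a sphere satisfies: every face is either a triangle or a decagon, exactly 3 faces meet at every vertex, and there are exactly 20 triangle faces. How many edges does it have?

Let x be the number of decagons; then F = 20 + x.
Edge–face incidences: 2E = 3·20 + 10·x = 60 + 10x.
Every vertex has degree 3, so 3V = 2E.
Euler: V − E + F = 2 ⇒ (2E)/3 − E + (20 + x) = 2.
Multiply by 6: 2·(2E) − 3·(2E) + 6·(20 + x) = 12, i.e. 120 + 6x − (60 + 10x) = 12.
Collecting terms: −4x + 60 = 12, so −4x = −48, so x = 12.
Then 2E = 60 + 10·12 = 180, so E = 90, V = 2E/3 = 60, F = 20 + 12 = 32.

90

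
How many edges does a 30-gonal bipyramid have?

90

A bipyramid over an n-gon has 2n triangular faces and n + 2 vertices: V = 30 + 2 = 32, E = 3·30 = 90, F = 2·30 = 60.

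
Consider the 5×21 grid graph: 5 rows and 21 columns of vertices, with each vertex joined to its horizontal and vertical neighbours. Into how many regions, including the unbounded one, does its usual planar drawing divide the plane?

The grid has V = 5·21 = 105 vertices and E = 5·20 + 21·4 = 184 edges.
F = 2 − V + E = 2 − 105 + 184 = 81.

81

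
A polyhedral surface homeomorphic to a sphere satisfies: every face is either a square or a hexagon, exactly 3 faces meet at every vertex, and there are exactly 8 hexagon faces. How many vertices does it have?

24

Let x be the number of squares; then F = 8 + x.
Edge–face incidences: 2E = 6·8 + 4·x = 48 + 4x.
Every vertex has degree 3, so 3V = 2E.
Euler: V − E + F = 2 ⇒ (2E)/3 − E + (8 + x) = 2.
Multiply by 6: 2·(2E) − 3·(2E) + 6·(8 + x) = 12, i.e. 48 + 6x − (48 + 4x) = 12.
Collecting terms: 2x = 12, so x = 6.
Then 2E = 48 + 4·6 = 72, so E = 36, V = 2E/3 = 24, F = 8 + 6 = 14.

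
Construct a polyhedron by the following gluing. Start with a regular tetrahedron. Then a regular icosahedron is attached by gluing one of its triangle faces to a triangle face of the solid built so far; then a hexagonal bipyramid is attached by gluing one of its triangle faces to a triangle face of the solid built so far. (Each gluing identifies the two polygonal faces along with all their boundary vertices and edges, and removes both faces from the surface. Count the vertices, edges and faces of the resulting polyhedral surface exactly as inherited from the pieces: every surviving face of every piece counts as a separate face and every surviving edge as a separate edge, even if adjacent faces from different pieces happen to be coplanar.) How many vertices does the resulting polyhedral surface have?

18

A regular tetrahedron: V=4, E=6, F=4.
Attach a regular icosahedron (V=12, E=30, F=20) along a 3-gon: merge 3 vertices and 3 edges, delete both glued faces → V=13, E=33, F=22.
Attach a hexagonal bipyramid (V=8, E=18, F=12) along a 3-gon: merge 3 vertices and 3 edges, delete both glued faces → V=18, E=48, F=32.
Check: V − E + F = 18 − 48 + 32 = 2.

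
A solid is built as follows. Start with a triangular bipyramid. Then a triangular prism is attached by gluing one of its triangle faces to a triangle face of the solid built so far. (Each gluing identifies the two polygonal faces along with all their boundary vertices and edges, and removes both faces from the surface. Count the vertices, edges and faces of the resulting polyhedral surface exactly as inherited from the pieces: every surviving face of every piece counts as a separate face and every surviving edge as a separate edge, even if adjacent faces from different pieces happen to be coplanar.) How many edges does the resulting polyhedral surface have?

A triangular bipyramid: V=5, E=9, F=6.
Attach a triangular prism (V=6, E=9, F=5) along a 3-gon: merge 3 vertices and 3 edges, delete both glued faces → V=8, E=15, F=9.
Check: V − E + F = 8 − 15 + 9 = 2.

15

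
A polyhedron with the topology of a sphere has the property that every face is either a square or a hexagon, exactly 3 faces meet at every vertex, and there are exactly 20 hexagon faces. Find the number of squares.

Let x be the number of squares; then F = 20 + x.
Edge–face incidences: 2E = 6·20 + 4·x = 120 + 4x.
Every vertex has degree 3, so 3V = 2E.
Euler: V − E + F = 2 ⇒ (2E)/3 − E + (20 + x) = 2.
Multiply by 6: 2·(2E) − 3·(2E) + 6·(20 + x) = 12, i.e. 120 + 6x − (120 + 4x) = 12.
Collecting terms: 2x = 12, so x = 6.
Then 2E = 120 + 4·6 = 144, so E = 72, V = 2E/3 = 48, F = 20 + 6 = 26.

6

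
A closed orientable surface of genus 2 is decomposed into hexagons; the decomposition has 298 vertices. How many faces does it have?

χ = 2 − 2·2 = -2, and every face is a hexagon so 6F = 2E.
V − E + F = -2 with E = 6F/2 gives 298 − (6/2 − 1)·F = -2, so F = 150 and E = 450.

150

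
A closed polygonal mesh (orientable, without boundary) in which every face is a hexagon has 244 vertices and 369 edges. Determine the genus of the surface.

2

Every face is a hexagon and each edge borders two faces, so 6F = 2·369, giving F = 123.
χ = V − E + F = 244 − 369 + 123 = -2.
For a closed orientable surface χ = 2 − 2g, so g = (2 − (-2))/2 = 2.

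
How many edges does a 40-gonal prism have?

120

A prism on an n-gon has two n-gon bases and n rectangular sides: V = 2·40 = 80, E = 3·40 = 120, F = 40 + 2 = 42.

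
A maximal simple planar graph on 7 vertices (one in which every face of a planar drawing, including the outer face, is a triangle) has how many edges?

In a plane triangulation 3F = 2E and V − E + F = 2, so E = 3V − 6 = 3·7 − 6 = 15.

15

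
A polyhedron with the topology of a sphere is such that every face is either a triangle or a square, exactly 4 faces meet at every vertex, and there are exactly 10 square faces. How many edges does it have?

Let x be the number of triangles; then F = 10 + x.
Edge–face incidences: 2E = 4·10 + 3·x = 40 + 3x.
Every vertex has degree 4, so 4V = 2E.
Euler: V − E + F = 2 ⇒ (2E)/4 − E + (10 + x) = 2.
Multiply by 8: 2·(2E) − 4·(2E) + 8·(10 + x) = 16, i.e. 80 + 8x − 2·(40 + 3x) = 16.
Collecting terms: 2x = 16, so x = 8.
Then 2E = 40 + 3·8 = 64, so E = 32, V = 2E/4 = 16, F = 10 + 8 = 18.

32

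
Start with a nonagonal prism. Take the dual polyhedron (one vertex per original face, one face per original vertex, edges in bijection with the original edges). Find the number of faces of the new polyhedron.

The base solid has V = 18, E = 27, F = 11.
The dual swaps V and F and preserves E: V′ = F = 11, E′ = E = 27, F′ = V = 18.

18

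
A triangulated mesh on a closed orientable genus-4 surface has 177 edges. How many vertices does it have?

χ = 2 − 2·4 = -6, and every face is a triangle so 3F = 2E.
F = 2E/3 = 118. Then V = -6 + E − F = -6 + 177 − 118 = 53.

53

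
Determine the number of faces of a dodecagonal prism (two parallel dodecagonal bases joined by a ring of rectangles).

14

A prism on an n-gon has two n-gon bases and n rectangular sides: V = 2·12 = 24, E = 3·12 = 36, F = 12 + 2 = 14.
Check: V − E + F = 24 − 36 + 14 = 2.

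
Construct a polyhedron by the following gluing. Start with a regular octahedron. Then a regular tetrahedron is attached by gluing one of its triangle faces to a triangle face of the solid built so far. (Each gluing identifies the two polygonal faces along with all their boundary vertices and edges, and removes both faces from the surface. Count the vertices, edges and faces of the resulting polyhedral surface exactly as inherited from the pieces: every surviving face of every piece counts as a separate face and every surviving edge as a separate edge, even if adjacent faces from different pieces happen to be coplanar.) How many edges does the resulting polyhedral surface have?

A regular octahedron: V=6, E=12, F=8.
Attach a regular tetrahedron (V=4, E=6, F=4) along a 3-gon: merge 3 vertices and 3 edges, delete both glued faces → V=7, E=15, F=10.
Check: V − E + F = 7 − 15 + 10 = 2.

15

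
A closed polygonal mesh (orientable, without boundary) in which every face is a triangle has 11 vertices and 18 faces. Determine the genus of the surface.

Every face is a triangle, so 2E = 3·18 = 54, giving E = 27.
χ = V − E + F = 11 − 27 + 18 = 2.
For a closed orientable surface χ = 2 − 2g, so g = (2 − (2))/2 = 0.

0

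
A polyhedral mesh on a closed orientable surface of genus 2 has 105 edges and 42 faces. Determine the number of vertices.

61

For a closed orientable surface of genus 2, χ = 2 − 2·2 = -2.
V = -2 + E − F = -2 + 105 − 42 = 61.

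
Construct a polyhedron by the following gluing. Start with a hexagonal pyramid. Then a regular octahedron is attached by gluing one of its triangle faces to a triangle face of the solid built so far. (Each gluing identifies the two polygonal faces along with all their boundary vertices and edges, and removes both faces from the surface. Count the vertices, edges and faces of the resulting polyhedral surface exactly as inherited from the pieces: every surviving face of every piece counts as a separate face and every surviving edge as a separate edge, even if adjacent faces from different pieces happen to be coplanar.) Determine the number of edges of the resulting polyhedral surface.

21

A hexagonal pyramid: V=7, E=12, F=7.
Attach a regular octahedron (V=6, E=12, F=8) along a 3-gon: merge 3 vertices and 3 edges, delete both glued faces → V=10, E=21, F=13.
Check: V − E + F = 10 − 21 + 13 = 2.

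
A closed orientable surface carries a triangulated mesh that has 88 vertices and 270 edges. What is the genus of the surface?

2

Every face is a triangle and each edge borders two faces, so 3F = 2·270, giving F = 180.
χ = V − E + F = 88 − 270 + 180 = -2.
For a closed orientable surface χ = 2 − 2g, so g = (2 − (-2))/2 = 2.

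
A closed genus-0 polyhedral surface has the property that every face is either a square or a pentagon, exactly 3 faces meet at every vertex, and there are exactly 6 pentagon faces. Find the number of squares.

3

Let x be the number of squares; then F = 6 + x.
Edge–face incidences: 2E = 5·6 + 4·x = 30 + 4x.
Every vertex has degree 3, so 3V = 2E.
Euler: V − E + F = 2 ⇒ (2E)/3 − E + (6 + x) = 2.
Multiply by 6: 2·(2E) − 3·(2E) + 6·(6 + x) = 12, i.e. 36 + 6x − (30 + 4x) = 12.
Collecting terms: 2x + 6 = 12, so 2x = 6, so x = 3.
Then 2E = 30 + 4·3 = 42, so E = 21, V = 2E/3 = 14, F = 6 + 3 = 9.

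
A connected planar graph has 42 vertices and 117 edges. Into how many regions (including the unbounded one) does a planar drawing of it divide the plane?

77

Euler's formula for a connected plane graph: V − E + F = 2, so F = 2 − 42 + 117 = 77.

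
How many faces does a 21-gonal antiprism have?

An antiprism on an n-gon has two n-gon caps and 2n triangles: V = 2·21 = 42, E = 4·21 = 84, F = 2·21 + 2 = 44.

44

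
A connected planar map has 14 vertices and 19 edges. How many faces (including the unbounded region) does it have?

Euler's formula for a connected plane graph: V − E + F = 2, so F = 2 − 14 + 19 = 7.

7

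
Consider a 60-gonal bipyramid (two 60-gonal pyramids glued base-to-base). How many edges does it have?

A bipyramid over an n-gon has 2n triangular faces and n + 2 vertices: V = 60 + 2 = 62, E = 3·60 = 180, F = 2·60 = 120.

180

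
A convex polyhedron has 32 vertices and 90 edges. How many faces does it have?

60

Here V − E + F = 2.
F = 2 − V + E = 2 − 32 + 90 = 60.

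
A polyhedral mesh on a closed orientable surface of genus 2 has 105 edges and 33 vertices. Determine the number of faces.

For a closed orientable surface of genus 2, χ = 2 − 2·2 = -2.
F = -2 − V + E = -2 − 33 + 105 = 70.

70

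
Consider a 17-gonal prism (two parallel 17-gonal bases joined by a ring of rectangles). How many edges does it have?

51

A prism on an n-gon has two n-gon bases and n rectangular sides: V = 2·17 = 34, E = 3·17 = 51, F = 17 + 2 = 19.
Check: V − E + F = 34 − 51 + 19 = 2.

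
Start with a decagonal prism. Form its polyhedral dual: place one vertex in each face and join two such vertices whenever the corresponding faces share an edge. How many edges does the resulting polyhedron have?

30

The base solid has V = 20, E = 30, F = 12.
The dual swaps V and F and preserves E: V′ = F = 12, E′ = E = 30, F′ = V = 20.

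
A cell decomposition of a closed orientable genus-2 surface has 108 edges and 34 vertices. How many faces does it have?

For a closed orientable surface of genus 2, χ = 2 − 2·2 = -2.
F = -2 − V + E = -2 − 34 + 108 = 72.

72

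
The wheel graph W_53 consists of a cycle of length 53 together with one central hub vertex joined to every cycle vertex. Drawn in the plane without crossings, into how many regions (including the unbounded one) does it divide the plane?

W_53 has V = 53 + 1 = 54 vertices and E = 2·53 = 106 edges.
By Euler's formula F = 2 − V + E = 2 − 54 + 106 = 54.

54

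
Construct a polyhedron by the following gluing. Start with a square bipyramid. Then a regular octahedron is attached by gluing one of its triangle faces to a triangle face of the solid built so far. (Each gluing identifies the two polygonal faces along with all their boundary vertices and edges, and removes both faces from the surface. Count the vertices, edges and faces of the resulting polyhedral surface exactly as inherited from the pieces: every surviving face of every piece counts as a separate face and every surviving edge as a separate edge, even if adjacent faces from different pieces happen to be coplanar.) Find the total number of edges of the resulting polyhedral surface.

A square bipyramid: V=6, E=12, F=8.
Attach a regular octahedron (V=6, E=12, F=8) along a 3-gon: merge 3 vertices and 3 edges, delete both glued faces → V=9, E=21, F=14.
Check: V − E + F = 9 − 21 + 14 = 2.

21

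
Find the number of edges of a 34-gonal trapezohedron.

The n-trapezohedron (dual of the n-antiprism) has V = 2·34 + 2 = 70, E = 4·34 = 136, F = 2·34 = 68.

136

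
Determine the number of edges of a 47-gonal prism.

A prism on an n-gon has two n-gon bases and n rectangular sides: V = 2·47 = 94, E = 3·47 = 141, F = 47 + 2 = 49.

141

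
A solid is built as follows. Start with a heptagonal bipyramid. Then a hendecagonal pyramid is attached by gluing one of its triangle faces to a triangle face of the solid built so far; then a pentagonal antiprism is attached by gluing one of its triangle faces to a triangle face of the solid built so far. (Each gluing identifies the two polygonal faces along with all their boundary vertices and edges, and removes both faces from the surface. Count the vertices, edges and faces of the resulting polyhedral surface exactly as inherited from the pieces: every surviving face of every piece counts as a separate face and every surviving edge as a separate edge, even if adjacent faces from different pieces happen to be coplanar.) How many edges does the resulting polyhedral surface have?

57

A heptagonal bipyramid: V=9, E=21, F=14.
Attach a hendecagonal pyramid (V=12, E=22, F=12) along a 3-gon: merge 3 vertices and 3 edges, delete both glued faces → V=18, E=40, F=24.
Attach a pentagonal antiprism (V=10, E=20, F=12) along a 3-gon: merge 3 vertices and 3 edges, delete both glued faces → V=25, E=57, F=34.
Check: V − E + F = 25 − 57 + 34 = 2.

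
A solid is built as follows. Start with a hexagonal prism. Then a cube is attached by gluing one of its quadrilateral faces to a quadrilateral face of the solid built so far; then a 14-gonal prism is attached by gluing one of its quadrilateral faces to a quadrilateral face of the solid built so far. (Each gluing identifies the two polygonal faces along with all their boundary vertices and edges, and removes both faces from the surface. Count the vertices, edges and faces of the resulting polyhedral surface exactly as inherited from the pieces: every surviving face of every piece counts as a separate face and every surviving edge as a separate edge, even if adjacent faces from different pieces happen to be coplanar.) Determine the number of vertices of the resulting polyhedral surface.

40

A hexagonal prism: V=12, E=18, F=8.
Attach a cube (V=8, E=12, F=6) along a 4-gon: merge 4 vertices and 4 edges, delete both glued faces → V=16, E=26, F=12.
Attach a 14-gonal prism (V=28, E=42, F=16) along a 4-gon: merge 4 vertices and 4 edges, delete both glued faces → V=40, E=64, F=26.
Check: V − E + F = 40 − 64 + 26 = 2.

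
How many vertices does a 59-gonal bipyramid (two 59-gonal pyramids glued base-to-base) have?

61

A bipyramid over an n-gon has 2n triangular faces and n + 2 vertices: V = 59 + 2 = 61, E = 3·59 = 177, F = 2·59 = 118.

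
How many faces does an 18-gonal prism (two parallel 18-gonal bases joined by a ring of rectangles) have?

20

A prism on an n-gon has two n-gon bases and n rectangular sides: V = 2·18 = 36, E = 3·18 = 54, F = 18 + 2 = 20.
Check: V − E + F = 36 − 54 + 20 = 2.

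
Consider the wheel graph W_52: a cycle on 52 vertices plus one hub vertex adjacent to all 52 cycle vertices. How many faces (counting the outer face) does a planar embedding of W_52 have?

53

W_52 has V = 52 + 1 = 53 vertices and E = 2·52 = 104 edges.
By Euler's formula F = 2 − V + E = 2 − 53 + 104 = 53.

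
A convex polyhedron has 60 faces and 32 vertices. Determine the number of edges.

90

Here V − E + F = 2.
E = V + F − (2) = 32 + 60 − (2) = 90.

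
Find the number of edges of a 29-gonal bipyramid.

A bipyramid over an n-gon has 2n triangular faces and n + 2 vertices: V = 29 + 2 = 31, E = 3·29 = 87, F = 2·29 = 58.

87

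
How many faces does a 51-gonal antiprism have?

An antiprism on an n-gon has two n-gon caps and 2n triangles: V = 2·51 = 102, E = 4·51 = 204, F = 2·51 + 2 = 104.
Check: V − E + F = 102 − 204 + 104 = 2.

104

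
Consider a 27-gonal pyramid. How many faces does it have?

28

A pyramid on an n-gon base has one n-gon and n triangles: V = 27 + 1 = 28, E = 2·27 = 54, F = 27 + 1 = 28.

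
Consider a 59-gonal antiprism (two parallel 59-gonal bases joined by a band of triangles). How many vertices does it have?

An antiprism on an n-gon has two n-gon caps and 2n triangles: V = 2·59 = 118, E = 4·59 = 236, F = 2·59 + 2 = 120.

118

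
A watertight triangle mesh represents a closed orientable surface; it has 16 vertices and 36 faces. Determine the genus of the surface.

2

Every face is a triangle, so 2E = 3·36 = 108, giving E = 54.
χ = V − E + F = 16 − 54 + 36 = -2.
For a closed orientable surface χ = 2 − 2g, so g = (2 − (-2))/2 = 2.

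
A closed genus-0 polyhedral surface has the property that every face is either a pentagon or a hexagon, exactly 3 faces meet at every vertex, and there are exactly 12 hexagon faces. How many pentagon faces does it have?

Let x be the number of pentagons; then F = 12 + x.
Edge–face incidences: 2E = 6·12 + 5·x = 72 + 5x.
Every vertex has degree 3, so 3V = 2E.
Euler: V − E + F = 2 ⇒ (2E)/3 − E + (12 + x) = 2.
Multiply by 6: 2·(2E) − 3·(2E) + 6·(12 + x) = 12, i.e. 72 + 6x − (72 + 5x) = 12.
Collecting terms: x = 12.
Then 2E = 72 + 5·12 = 132, so E = 66, V = 2E/3 = 44, F = 12 + 12 = 24.

12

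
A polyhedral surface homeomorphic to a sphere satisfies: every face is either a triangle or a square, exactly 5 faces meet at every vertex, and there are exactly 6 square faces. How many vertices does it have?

Let x be the number of triangles; then F = 6 + x.
Edge–face incidences: 2E = 4·6 + 3·x = 24 + 3x.
Every vertex has degree 5, so 5V = 2E.
Euler: V − E + F = 2 ⇒ (2E)/5 − E + (6 + x) = 2.
Multiply by 10: 2·(2E) − 5·(2E) + 10·(6 + x) = 20, i.e. 60 + 10x − 3·(24 + 3x) = 20.
Collecting terms: x − 12 = 20, so x = 32.
Then 2E = 24 + 3·32 = 120, so E = 60, V = 2E/5 = 24, F = 6 + 32 = 38.

24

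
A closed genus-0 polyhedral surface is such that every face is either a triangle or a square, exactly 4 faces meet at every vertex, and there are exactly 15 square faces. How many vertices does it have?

Let x be the number of triangles; then F = 15 + x.
Edge–face incidences: 2E = 4·15 + 3·x = 60 + 3x.
Every vertex has degree 4, so 4V = 2E.
Euler: V − E + F = 2 ⇒ (2E)/4 − E + (15 + x) = 2.
Multiply by 8: 2·(2E) − 4·(2E) + 8·(15 + x) = 16, i.e. 120 + 8x − 2·(60 + 3x) = 16.
Collecting terms: 2x = 16, so x = 8.
Then 2E = 60 + 3·8 = 84, so E = 42, V = 2E/4 = 21, F = 15 + 8 = 23.

21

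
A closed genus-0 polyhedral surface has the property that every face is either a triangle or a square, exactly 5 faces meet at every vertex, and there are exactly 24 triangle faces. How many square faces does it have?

2

Let x be the number of squares; then F = 24 + x.
Edge–face incidences: 2E = 3·24 + 4·x = 72 + 4x.
Every vertex has degree 5, so 5V = 2E.
Euler: V − E + F = 2 ⇒ (2E)/5 − E + (24 + x) = 2.
Multiply by 10: 2·(2E) − 5·(2E) + 10·(24 + x) = 20, i.e. 240 + 10x − 3·(72 + 4x) = 20.
Collecting terms: −2x + 24 = 20, so −2x = −4, so x = 2.
Then 2E = 72 + 4·2 = 80, so E = 40, V = 2E/5 = 16, F = 24 + 2 = 26.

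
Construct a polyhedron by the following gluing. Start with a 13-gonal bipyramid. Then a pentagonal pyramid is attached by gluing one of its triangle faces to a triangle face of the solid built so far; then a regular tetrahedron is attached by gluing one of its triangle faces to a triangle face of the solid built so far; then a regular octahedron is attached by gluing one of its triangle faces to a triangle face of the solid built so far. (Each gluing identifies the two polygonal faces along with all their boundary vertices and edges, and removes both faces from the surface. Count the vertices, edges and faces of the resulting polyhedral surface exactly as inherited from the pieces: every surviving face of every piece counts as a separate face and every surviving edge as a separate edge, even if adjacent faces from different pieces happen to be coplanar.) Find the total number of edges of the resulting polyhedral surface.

A 13-gonal bipyramid: V=15, E=39, F=26.
Attach a pentagonal pyramid (V=6, E=10, F=6) along a 3-gon: merge 3 vertices and 3 edges, delete both glued faces → V=18, E=46, F=30.
Attach a regular tetrahedron (V=4, E=6, F=4) along a 3-gon: merge 3 vertices and 3 edges, delete both glued faces → V=19, E=49, F=32.
Attach a regular octahedron (V=6, E=12, F=8) along a 3-gon: merge 3 vertices and 3 edges, delete both glued faces → V=22, E=58, F=38.
Check: V − E + F = 22 − 58 + 38 = 2.

58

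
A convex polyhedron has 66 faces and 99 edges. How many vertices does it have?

35

Here V − E + F = 2.
V = 2 + E − F = 2 + 99 − 66 = 35.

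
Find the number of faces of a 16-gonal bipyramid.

32

A bipyramid over an n-gon has 2n triangular faces and n + 2 vertices: V = 16 + 2 = 18, E = 3·16 = 48, F = 2·16 = 32.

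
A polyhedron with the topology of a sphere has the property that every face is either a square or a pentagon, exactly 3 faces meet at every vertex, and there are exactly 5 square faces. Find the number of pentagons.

Let x be the number of pentagons; then F = 5 + x.
Edge–face incidences: 2E = 4·5 + 5·x = 20 + 5x.
Every vertex has degree 3, so 3V = 2E.
Euler: V − E + F = 2 ⇒ (2E)/3 − E + (5 + x) = 2.
Multiply by 6: 2·(2E) − 3·(2E) + 6·(5 + x) = 12, i.e. 30 + 6x − (20 + 5x) = 12.
Collecting terms: x + 10 = 12, so x = 2.
Then 2E = 20 + 5·2 = 30, so E = 15, V = 2E/3 = 10, F = 5 + 2 = 7.

2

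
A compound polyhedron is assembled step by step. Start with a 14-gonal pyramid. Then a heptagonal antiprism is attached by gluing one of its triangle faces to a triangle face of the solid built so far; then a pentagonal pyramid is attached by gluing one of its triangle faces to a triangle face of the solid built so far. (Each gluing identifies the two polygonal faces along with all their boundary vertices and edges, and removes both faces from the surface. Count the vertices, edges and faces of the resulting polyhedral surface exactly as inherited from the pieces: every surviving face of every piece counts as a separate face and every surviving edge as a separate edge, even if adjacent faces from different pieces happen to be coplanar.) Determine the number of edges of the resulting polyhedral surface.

60

A 14-gonal pyramid: V=15, E=28, F=15.
Attach a heptagonal antiprism (V=14, E=28, F=16) along a 3-gon: merge 3 vertices and 3 edges, delete both glued faces → V=26, E=53, F=29.
Attach a pentagonal pyramid (V=6, E=10, F=6) along a 3-gon: merge 3 vertices and 3 edges, delete both glued faces → V=29, E=60, F=33.
Check: V − E + F = 29 − 60 + 33 = 2.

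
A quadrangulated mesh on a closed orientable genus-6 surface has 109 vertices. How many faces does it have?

χ = 2 − 2·6 = -10, and every face is a square so 4F = 2E.
V − E + F = -10 with E = 4F/2 gives 109 − (4/2 − 1)·F = -10, so F = 119 and E = 238.

119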